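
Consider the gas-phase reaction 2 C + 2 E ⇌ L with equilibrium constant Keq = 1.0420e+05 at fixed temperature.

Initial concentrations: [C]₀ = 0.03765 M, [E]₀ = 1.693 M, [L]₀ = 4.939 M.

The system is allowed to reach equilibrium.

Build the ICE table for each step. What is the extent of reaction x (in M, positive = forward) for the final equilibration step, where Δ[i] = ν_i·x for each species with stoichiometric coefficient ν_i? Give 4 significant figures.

x = 0.01675 M

Q₀ = 1216 vs Keq = 1.0420e+05 ⇒ Q<K, forward
Step 1:
                   C          E          L
  init       0.03765      1.693      4.939
  Δ         -0.03349   -0.03349    0.01675
  eq        0.004156       1.66      4.956
  solve Keq expr → x = 0.01675; check Q = 1.0420e+05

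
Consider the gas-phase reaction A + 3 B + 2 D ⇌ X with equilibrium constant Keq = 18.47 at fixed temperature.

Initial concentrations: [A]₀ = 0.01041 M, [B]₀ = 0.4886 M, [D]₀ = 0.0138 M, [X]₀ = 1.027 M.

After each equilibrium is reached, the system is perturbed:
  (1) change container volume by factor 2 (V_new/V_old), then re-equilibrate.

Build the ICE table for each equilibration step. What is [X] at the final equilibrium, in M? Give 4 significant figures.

Q₀ = 4.4412e+06 vs Keq = 18.47 ⇒ Q>K, reverse
Step 1:
                  A         B         D         X
  init      0.01041    0.4886    0.0138     1.027
  Δ          0.1984    0.5953    0.3969   -0.1984
  eq         0.2089     1.084    0.4107    0.8286
  solve Keq expr → x = -0.1984; check Q = 18.47
Then change container volume by factor 2 (V_new/V_old).
Step 2:
                  A         B         D         X
  init       0.1044     0.542    0.2053    0.4143
  Δ         0.09433     0.283    0.1887  -0.09433
  eq         0.1988     0.825     0.394    0.3199
  solve Keq expr → x = -0.09433; check Q = 18.47

[X]_eq = 0.3199 M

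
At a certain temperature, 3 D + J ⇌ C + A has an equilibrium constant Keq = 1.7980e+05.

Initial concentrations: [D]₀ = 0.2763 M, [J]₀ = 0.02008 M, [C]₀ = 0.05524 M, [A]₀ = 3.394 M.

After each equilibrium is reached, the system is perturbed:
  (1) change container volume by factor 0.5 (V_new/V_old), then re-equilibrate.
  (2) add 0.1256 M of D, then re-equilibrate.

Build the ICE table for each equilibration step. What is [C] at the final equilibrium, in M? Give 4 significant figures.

[C]_eq = 0.1506 M

Q₀ = 442.6 vs Keq = 1.7980e+05 ⇒ Q<K, forward
Step 1:
                    D           J           C           A
  I            0.2763     0.02008     0.05524       3.394
  C          -0.05982    -0.01994     0.01994     0.01994
  E            0.2165  1.4070e-04     0.07518       3.414
  solve Keq expr → x = 0.01994; check Q = 1.7980e+05
Then change container volume by factor 0.5 (V_new/V_old).
Step 2:
                    D           J           C           A
  I             0.433  2.8140e-04      0.1504       6.828
  C       -6.3193e-04 -2.1064e-04  2.1064e-04  2.1064e-04
  E            0.4323  7.0761e-05      0.1506       6.828
  solve Keq expr → x = 2.1064e-04; check Q = 1.7980e+05
Then add 0.1256 M of D.
Step 3:
                    D           J           C           A
  I            0.5579  7.0761e-05      0.1506       6.828
  C       -1.1343e-04 -3.7809e-05  3.7809e-05  3.7809e-05
  E            0.5578  3.2952e-05      0.1506       6.828
  solve Keq expr → x = 3.7809e-05; check Q = 1.7980e+05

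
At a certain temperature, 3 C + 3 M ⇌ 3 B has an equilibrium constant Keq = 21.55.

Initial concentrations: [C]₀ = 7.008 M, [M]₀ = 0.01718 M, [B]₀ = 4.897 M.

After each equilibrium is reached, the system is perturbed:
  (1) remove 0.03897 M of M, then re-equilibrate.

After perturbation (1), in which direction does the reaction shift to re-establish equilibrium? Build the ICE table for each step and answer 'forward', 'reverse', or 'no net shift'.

Q₀ = 6.7288e+04 vs Keq = 21.55 ⇒ Q>K, reverse
Step 1:
                  C         M         B
  Initial     7.008   0.01718     4.897
  Change     0.2157    0.2157   -0.2157
  Equil       7.224    0.2329     4.681
  solve Keq expr → x = -0.0719; check Q = 21.55
Then remove 0.03897 M of M.
Step 2:
                  C         M         B
  Initial     7.224    0.1939     4.681
  Change    0.03603   0.03603  -0.03603
  Equil        7.26    0.2299     4.645
  solve Keq expr → x = -0.01201; check Q = 21.55

Direction: reverse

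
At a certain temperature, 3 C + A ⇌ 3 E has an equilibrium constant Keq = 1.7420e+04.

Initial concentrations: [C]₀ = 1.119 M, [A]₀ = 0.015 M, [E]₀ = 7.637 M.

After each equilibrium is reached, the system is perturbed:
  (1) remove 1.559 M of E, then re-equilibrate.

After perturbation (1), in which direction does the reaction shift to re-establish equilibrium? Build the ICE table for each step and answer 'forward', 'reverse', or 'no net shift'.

Q₀ = 2.1193e+04 vs Keq = 1.7420e+04 ⇒ Q>K, reverse
Step 1:
                   C          A          E
  init         1.119      0.015      7.637
  Δ         0.008361   0.002787  -0.008361
  eq           1.127    0.01779      7.629
  solve Keq expr → x = -0.002787; check Q = 1.7420e+04
Then remove 1.559 M of E.
Step 2:
                   C          A          E
  init         1.127    0.01779       6.07
  Δ         -0.02432  -0.008107    0.02432
  eq           1.103    0.00968      6.094
  solve Keq expr → x = 0.008107; check Q = 1.7420e+04

Direction: forward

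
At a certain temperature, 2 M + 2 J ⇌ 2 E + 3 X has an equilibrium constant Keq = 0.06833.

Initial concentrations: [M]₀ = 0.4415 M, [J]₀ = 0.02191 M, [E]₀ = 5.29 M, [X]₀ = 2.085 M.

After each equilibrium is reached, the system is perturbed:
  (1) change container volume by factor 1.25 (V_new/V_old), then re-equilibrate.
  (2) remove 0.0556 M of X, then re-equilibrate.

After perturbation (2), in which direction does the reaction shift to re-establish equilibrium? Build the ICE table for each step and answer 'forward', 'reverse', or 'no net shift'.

Direction: forward

Q₀ = 2.7107e+06 vs Keq = 0.06833 ⇒ Q>K, reverse
Step 1:
                   M          J          E          X
  Initial     0.4415    0.02191       5.29      2.085
  Change       1.217      1.217     -1.217     -1.826
  Equil        1.659      1.239      4.073     0.2591
  solve Keq expr → x = -0.6086; check Q = 0.06833
Then change container volume by factor 1.25 (V_new/V_old).
Step 2:
                   M          J          E          X
  Initial      1.327     0.9913      3.258     0.2073
  Change   -0.008858  -0.008858   0.008858    0.01329
  Equil        1.318     0.9825      3.267     0.2206
  solve Keq expr → x = 0.004429; check Q = 0.06833
Then remove 0.0556 M of X.
Step 3:
                   M          J          E          X
  Initial      1.318     0.9825      3.267      0.165
  Change    -0.03083   -0.03083    0.03083    0.04625
  Equil        1.287     0.9516      3.298     0.2113
  solve Keq expr → x = 0.01542; check Q = 0.06833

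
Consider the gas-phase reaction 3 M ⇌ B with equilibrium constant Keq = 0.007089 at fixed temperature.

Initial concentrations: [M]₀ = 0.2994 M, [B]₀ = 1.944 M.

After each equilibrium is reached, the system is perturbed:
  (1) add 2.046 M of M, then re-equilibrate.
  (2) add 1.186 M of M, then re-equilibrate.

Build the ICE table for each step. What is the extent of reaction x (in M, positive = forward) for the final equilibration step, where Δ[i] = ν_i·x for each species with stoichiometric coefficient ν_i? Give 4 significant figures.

Q₀ = 72.43 vs Keq = 0.007089 ⇒ Q>K, reverse
Step 1:
                   M          B
  init        0.2994      1.944
  Δ            4.065     -1.355
  eq           4.364     0.5891
  solve Keq expr → x = -1.355; check Q = 0.007089
Then add 2.046 M of M.
Step 2:
                   M          B
  init          6.41     0.5891
  Δ           -1.215     0.4049
  eq           5.195      0.994
  solve Keq expr → x = 0.4049; check Q = 0.007089
Then add 1.186 M of M.
Step 3:
                   M          B
  init         6.381      0.994
  Δ          -0.7717     0.2572
  eq            5.61      1.251
  solve Keq expr → x = 0.2572; check Q = 0.007089

x = 0.2572 M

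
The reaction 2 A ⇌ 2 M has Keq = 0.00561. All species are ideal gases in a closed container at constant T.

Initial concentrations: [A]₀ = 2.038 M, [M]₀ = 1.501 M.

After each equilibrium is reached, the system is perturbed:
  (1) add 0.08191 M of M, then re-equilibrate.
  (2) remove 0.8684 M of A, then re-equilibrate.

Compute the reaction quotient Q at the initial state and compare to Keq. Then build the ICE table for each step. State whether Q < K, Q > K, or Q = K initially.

Q₀ = 0.5424 vs Keq = 0.00561 ⇒ Q>K, reverse
Step 1:
                  A         M
  Initial     2.038     1.501
  Change      1.254    -1.254
  Equil       3.292    0.2466
  solve Keq expr → x = -0.6272; check Q = 0.00561
Then add 0.08191 M of M.
Step 2:
                  A         M
  Initial     3.292    0.3285
  Change     0.0762   -0.0762
  Equil       3.369    0.2523
  solve Keq expr → x = -0.0381; check Q = 0.00561
Then remove 0.8684 M of A.
Step 3:
                  A         M
  Initial       2.5    0.2523
  Change    0.06051  -0.06051
  Equil       2.561    0.1918
  solve Keq expr → x = -0.03026; check Q = 0.00561

Q₀ = 0.5424; Q > K (proceeds reverse)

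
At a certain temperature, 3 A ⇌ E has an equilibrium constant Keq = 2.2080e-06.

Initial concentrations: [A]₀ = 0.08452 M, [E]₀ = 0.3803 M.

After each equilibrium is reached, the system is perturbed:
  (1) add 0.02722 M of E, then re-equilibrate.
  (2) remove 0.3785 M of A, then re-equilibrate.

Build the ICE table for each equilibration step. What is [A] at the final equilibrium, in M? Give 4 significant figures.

Q₀ = 629.9 vs Keq = 2.2080e-06 ⇒ Q>K, reverse
Step 1:
                  A         E
  init      0.08452    0.3803
  Δ           1.141   -0.3803
  eq          1.225 4.0629e-06
  solve Keq expr → x = -0.3803; check Q = 2.2080e-06
Then add 0.02722 M of E.
Step 2:
                  A         E
  init        1.225   0.02722
  Δ         0.08166  -0.02722
  eq          1.307 4.9305e-06
  solve Keq expr → x = -0.02722; check Q = 2.2080e-06
Then remove 0.3785 M of A.
Step 3:
                  A         E
  init       0.9286 4.9305e-06
  Δ       9.4879e-06 -3.1626e-06
  eq         0.9286 1.7679e-06
  solve Keq expr → x = -3.1626e-06; check Q = 2.2080e-06

[A]_eq = 0.9286 M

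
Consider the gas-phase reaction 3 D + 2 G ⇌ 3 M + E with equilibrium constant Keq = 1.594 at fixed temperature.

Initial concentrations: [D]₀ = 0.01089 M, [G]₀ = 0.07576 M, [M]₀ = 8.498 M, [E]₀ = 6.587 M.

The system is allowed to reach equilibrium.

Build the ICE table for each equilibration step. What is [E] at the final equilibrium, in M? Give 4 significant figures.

[E]_eq = 5.334 M

Q₀ = 5.4535e+11 vs Keq = 1.594 ⇒ Q>K, reverse
Step 1:
                  D         G         M         E
  I         0.01089   0.07576     8.498     6.587
  C           3.758     2.505    -3.758    -1.253
  E           3.769     2.581      4.74     5.334
  solve Keq expr → x = -1.253; check Q = 1.594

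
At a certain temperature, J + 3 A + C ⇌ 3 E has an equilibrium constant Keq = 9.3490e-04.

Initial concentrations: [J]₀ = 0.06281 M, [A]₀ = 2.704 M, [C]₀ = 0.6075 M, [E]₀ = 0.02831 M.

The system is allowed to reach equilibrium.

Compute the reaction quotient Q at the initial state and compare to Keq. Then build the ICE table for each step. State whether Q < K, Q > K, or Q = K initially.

Q₀ = 3.0076e-05 vs Keq = 9.3490e-04 ⇒ Q<K, forward
Step 1:
                  J         A         C         E
  Initial   0.06281     2.704    0.6075   0.02831
  Change   -0.01661  -0.04983  -0.01661   0.04983
  Equil      0.0462     2.654    0.5909   0.07814
  solve Keq expr → x = 0.01661; check Q = 9.3490e-04

Q₀ = 3.0076e-05; Q < K (proceeds forward)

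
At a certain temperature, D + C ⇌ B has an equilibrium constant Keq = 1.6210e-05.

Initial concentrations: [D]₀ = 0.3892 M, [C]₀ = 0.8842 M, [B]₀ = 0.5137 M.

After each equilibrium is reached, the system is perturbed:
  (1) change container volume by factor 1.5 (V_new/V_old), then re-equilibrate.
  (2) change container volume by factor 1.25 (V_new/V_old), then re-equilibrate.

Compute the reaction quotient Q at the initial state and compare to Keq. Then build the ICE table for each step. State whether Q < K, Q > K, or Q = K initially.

Q₀ = 1.493 vs Keq = 1.6210e-05 ⇒ Q>K, reverse
Step 1:
                    D           C           B
  I            0.3892      0.8842      0.5137
  C            0.5137      0.5137     -0.5137
  E            0.9029       1.398  2.0459e-05
  solve Keq expr → x = -0.5137; check Q = 1.6210e-05
Then change container volume by factor 1.5 (V_new/V_old).
Step 2:
                    D           C           B
  I            0.6019      0.9319  1.3639e-05
  C        4.5463e-06  4.5463e-06 -4.5463e-06
  E            0.6019      0.9319  9.0930e-06
  solve Keq expr → x = -4.5463e-06; check Q = 1.6210e-05
Then change container volume by factor 1.25 (V_new/V_old).
Step 3:
                    D           C           B
  I            0.4815      0.7455  7.2744e-06
  C        1.4548e-06  1.4548e-06 -1.4548e-06
  E            0.4815      0.7455  5.8195e-06
  solve Keq expr → x = -1.4548e-06; check Q = 1.6210e-05

Q₀ = 1.493; Q > K (proceeds reverse)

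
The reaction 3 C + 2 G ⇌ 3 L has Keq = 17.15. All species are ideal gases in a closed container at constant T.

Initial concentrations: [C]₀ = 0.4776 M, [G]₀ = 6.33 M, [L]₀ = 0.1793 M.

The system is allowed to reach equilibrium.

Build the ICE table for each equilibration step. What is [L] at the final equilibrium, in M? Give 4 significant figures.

Q₀ = 0.001321 vs Keq = 17.15 ⇒ Q<K, forward
Step 1:
                   C          G          L
  init        0.4776       6.33     0.1793
  Δ           -0.409    -0.2726      0.409
  eq         0.06865      6.057     0.5883
  solve Keq expr → x = 0.1363; check Q = 17.15

[L]_eq = 0.5883 M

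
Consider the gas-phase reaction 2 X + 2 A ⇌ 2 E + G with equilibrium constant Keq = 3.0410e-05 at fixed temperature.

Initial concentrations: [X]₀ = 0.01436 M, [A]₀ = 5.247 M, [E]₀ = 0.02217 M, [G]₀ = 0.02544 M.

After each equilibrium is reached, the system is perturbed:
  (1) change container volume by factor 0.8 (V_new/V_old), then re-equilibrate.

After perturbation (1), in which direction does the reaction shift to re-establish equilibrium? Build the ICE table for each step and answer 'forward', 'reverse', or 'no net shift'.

Direction: forward

Q₀ = 0.002203 vs Keq = 3.0410e-05 ⇒ Q>K, reverse
Step 1:
                   X          A          E          G
  Initial    0.01436      5.247    0.02217    0.02544
  Change     0.01562    0.01562   -0.01562  -0.007809
  Equil      0.02998      5.263   0.006552    0.01763
  solve Keq expr → x = -0.007809; check Q = 3.0410e-05
Then change container volume by factor 0.8 (V_new/V_old).
Step 2:
                   X          A          E          G
  Initial    0.03747      6.578    0.00819    0.02204
  Change  -7.1801e-04 -7.1801e-04 7.1801e-04 3.5900e-04
  Equil      0.03675      6.578   0.008908     0.0224
  solve Keq expr → x = 3.5900e-04; check Q = 3.0410e-05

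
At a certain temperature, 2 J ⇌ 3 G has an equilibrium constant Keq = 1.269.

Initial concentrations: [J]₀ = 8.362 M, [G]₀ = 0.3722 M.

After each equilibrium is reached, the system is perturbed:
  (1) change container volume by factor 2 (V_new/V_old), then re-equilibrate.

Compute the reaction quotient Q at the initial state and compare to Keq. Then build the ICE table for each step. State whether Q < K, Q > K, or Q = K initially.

Q₀ = 7.3741e-04; Q < K (proceeds forward)

Q₀ = 7.3741e-04 vs Keq = 1.269 ⇒ Q<K, forward
Step 1:
                  J         G
  I           8.362    0.3722
  C          -2.182     3.274
  E            6.18     3.646
  solve Keq expr → x = 1.091; check Q = 1.269
Then change container volume by factor 2 (V_new/V_old).
Step 2:
                  J         G
  I            3.09     1.823
  C         -0.2367     0.355
  E           2.853     2.178
  solve Keq expr → x = 0.1183; check Q = 1.269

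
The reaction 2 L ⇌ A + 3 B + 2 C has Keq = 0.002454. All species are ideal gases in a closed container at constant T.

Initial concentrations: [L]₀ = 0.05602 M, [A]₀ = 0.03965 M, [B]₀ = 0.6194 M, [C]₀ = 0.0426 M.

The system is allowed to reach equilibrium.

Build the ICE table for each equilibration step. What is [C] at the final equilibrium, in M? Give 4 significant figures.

Q₀ = 0.005449 vs Keq = 0.002454 ⇒ Q>K, reverse
Step 1:
                    L           A           B           C
  I           0.05602     0.03965      0.6194      0.0426
  C          0.007543   -0.003771    -0.01131   -0.007543
  E           0.06356     0.03588      0.6081     0.03506
  solve Keq expr → x = -0.003771; check Q = 0.002454

[C]_eq = 0.03506 M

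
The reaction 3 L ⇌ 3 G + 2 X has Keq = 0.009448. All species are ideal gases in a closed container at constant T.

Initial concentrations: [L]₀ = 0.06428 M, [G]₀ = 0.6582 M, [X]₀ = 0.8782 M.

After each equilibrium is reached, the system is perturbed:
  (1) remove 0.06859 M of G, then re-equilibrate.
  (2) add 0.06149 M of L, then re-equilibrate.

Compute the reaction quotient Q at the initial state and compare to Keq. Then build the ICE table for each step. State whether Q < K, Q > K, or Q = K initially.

Q₀ = 828 vs Keq = 0.009448 ⇒ Q>K, reverse
Step 1:
                    L           G           X
  init        0.06428      0.6582      0.8782
  Δ            0.4858     -0.4858     -0.3239
  eq           0.5501      0.1724      0.5543
  solve Keq expr → x = -0.1619; check Q = 0.009448
Then remove 0.06859 M of G.
Step 2:
                    L           G           X
  init         0.5501      0.1038      0.5543
  Δ          -0.04784     0.04784     0.03189
  eq           0.5023      0.1516      0.5862
  solve Keq expr → x = 0.01595; check Q = 0.009448
Then add 0.06149 M of L.
Step 3:
                    L           G           X
  init         0.5638      0.1516      0.5862
  Δ          -0.01301     0.01301    0.008675
  eq           0.5508      0.1646      0.5949
  solve Keq expr → x = 0.004337; check Q = 0.009448

Q₀ = 828; Q > K (proceeds reverse)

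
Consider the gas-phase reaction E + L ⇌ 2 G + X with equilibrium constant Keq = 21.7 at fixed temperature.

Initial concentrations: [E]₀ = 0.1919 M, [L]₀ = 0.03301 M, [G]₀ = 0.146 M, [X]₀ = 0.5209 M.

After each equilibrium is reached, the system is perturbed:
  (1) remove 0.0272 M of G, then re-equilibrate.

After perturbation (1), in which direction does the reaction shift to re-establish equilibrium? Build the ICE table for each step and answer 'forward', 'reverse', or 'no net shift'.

Direction: forward

Q₀ = 1.753 vs Keq = 21.7 ⇒ Q<K, forward
Step 1:
                   E          L          G          X
  I           0.1919    0.03301      0.146     0.5209
  C          -0.0269    -0.0269     0.0538     0.0269
  E            0.165   0.006108     0.1998     0.5478
  solve Keq expr → x = 0.0269; check Q = 21.7
Then remove 0.0272 M of G.
Step 2:
                   E          L          G          X
  I            0.165   0.006108     0.1726     0.5478
  C        -0.001355  -0.001355    0.00271   0.001355
  E           0.1636   0.004753     0.1753     0.5492
  solve Keq expr → x = 0.001355; check Q = 21.7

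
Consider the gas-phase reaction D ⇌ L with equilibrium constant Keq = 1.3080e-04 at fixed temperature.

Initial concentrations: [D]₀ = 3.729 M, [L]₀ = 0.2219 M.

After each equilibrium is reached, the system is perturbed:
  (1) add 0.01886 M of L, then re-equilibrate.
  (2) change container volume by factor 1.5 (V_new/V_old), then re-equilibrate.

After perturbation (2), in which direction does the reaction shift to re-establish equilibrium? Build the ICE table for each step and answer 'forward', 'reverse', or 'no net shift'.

Q₀ = 0.05951 vs Keq = 1.3080e-04 ⇒ Q>K, reverse
Step 1:
                   D          L
  init         3.729     0.2219
  Δ           0.2214    -0.2214
  eq            3.95 5.1671e-04
  solve Keq expr → x = -0.2214; check Q = 1.3080e-04
Then add 0.01886 M of L.
Step 2:
                   D          L
  init          3.95    0.01938
  Δ          0.01886   -0.01886
  eq           3.969 5.1918e-04
  solve Keq expr → x = -0.01886; check Q = 1.3080e-04
Then change container volume by factor 1.5 (V_new/V_old).
Step 3:
                   D          L
  init         2.646 3.4612e-04
  Δ                0          0
  eq           2.646 3.4612e-04
  solve Keq expr → x = 0; check Q = 1.3080e-04

Direction: no net shift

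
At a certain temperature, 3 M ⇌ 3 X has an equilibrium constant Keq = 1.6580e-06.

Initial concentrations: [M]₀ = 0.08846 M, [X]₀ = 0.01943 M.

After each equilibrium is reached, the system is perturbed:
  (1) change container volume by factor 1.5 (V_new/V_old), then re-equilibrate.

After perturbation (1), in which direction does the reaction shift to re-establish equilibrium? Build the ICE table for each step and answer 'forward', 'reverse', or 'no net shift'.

Direction: no net shift

Q₀ = 0.0106 vs Keq = 1.6580e-06 ⇒ Q>K, reverse
Step 1:
                   M          X
  I          0.08846    0.01943
  C          0.01817   -0.01817
  E           0.1066   0.001262
  solve Keq expr → x = -0.006056; check Q = 1.6580e-06
Then change container volume by factor 1.5 (V_new/V_old).
Step 2:
                   M          X
  I          0.07109 8.4135e-04
  C                0          0
  E          0.07109 8.4135e-04
  solve Keq expr → x = 0; check Q = 1.6580e-06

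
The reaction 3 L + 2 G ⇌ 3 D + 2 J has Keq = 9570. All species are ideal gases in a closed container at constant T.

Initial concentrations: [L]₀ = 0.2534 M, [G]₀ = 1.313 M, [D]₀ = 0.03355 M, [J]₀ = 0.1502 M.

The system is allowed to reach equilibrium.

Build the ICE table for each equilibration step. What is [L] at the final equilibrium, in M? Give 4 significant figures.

[L]_eq = 0.005601 M

Q₀ = 3.0372e-05 vs Keq = 9570 ⇒ Q<K, forward
Step 1:
                   L          G          D          J
  Initial     0.2534      1.313    0.03355     0.1502
  Change     -0.2478    -0.1652     0.2478     0.1652
  Equil     0.005601      1.148     0.2813     0.3154
  solve Keq expr → x = 0.0826; check Q = 9570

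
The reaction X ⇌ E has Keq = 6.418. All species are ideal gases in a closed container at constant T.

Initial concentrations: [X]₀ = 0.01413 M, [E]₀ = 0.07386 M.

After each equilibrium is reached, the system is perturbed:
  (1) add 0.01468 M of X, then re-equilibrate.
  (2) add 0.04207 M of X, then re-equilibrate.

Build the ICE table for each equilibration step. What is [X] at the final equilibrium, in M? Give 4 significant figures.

[X]_eq = 0.01951 M

Q₀ = 5.227 vs Keq = 6.418 ⇒ Q<K, forward
Step 1:
                  X         E
  init      0.01413   0.07386
  Δ       -0.002268  0.002268
  eq        0.01186   0.07613
  solve Keq expr → x = 0.002268; check Q = 6.418
Then add 0.01468 M of X.
Step 2:
                  X         E
  init      0.02654   0.07613
  Δ         -0.0127    0.0127
  eq        0.01384   0.08883
  solve Keq expr → x = 0.0127; check Q = 6.418
Then add 0.04207 M of X.
Step 3:
                  X         E
  init      0.05591   0.08883
  Δ         -0.0364    0.0364
  eq        0.01951    0.1252
  solve Keq expr → x = 0.0364; check Q = 6.418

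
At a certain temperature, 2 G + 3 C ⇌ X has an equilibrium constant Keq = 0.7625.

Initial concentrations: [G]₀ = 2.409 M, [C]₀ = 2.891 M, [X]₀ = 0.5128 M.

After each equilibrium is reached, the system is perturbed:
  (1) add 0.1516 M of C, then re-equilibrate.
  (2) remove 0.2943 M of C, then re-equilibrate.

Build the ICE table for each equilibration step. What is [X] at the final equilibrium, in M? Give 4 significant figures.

Q₀ = 0.003657 vs Keq = 0.7625 ⇒ Q<K, forward
Step 1:
                    G           C           X
  init          2.409       2.891      0.5128
  Δ            -1.241      -1.862      0.6206
  eq            1.168       1.029       1.133
  solve Keq expr → x = 0.6206; check Q = 0.7625
Then add 0.1516 M of C.
Step 2:
                    G           C           X
  init          1.168       1.181       1.133
  Δ           -0.0667     -0.1001     0.03335
  eq            1.101       1.081       1.167
  solve Keq expr → x = 0.03335; check Q = 0.7625
Then remove 0.2943 M of C.
Step 3:
                    G           C           X
  init          1.101      0.7864       1.167
  Δ            0.1313      0.1969    -0.06565
  eq            1.232      0.9833       1.101
  solve Keq expr → x = -0.06565; check Q = 0.7625

[X]_eq = 1.101 M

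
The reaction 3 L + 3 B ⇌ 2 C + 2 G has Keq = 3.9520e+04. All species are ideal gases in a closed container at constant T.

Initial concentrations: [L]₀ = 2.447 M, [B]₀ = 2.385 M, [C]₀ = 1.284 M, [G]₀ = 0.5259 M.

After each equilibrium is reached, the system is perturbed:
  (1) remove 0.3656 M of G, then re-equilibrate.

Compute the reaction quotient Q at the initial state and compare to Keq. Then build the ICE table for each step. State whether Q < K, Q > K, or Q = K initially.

Q₀ = 0.002294 vs Keq = 3.9520e+04 ⇒ Q<K, forward
Step 1:
                    L           B           C           G
  I             2.447       2.385       1.284      0.5259
  C            -2.117      -2.117       1.411       1.411
  E            0.3299      0.2679       2.695       1.937
  solve Keq expr → x = 0.7057; check Q = 3.9520e+04
Then remove 0.3656 M of G.
Step 2:
                    L           B           C           G
  I            0.3299      0.2679       2.695       1.572
  C          -0.01875    -0.01875      0.0125      0.0125
  E            0.3111      0.2491       2.708       1.584
  solve Keq expr → x = 0.006249; check Q = 3.9520e+04

Q₀ = 0.002294; Q < K (proceeds forward)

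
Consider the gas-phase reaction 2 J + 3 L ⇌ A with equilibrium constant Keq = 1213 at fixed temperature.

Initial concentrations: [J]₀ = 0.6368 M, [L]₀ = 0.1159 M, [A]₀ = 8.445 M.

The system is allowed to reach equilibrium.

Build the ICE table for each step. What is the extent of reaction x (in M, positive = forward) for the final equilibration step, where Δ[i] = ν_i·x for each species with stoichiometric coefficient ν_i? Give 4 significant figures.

Q₀ = 1.3377e+04 vs Keq = 1213 ⇒ Q>K, reverse
Step 1:
                    J           L           A
  I            0.6368      0.1159       8.445
  C           0.08123      0.1218    -0.04062
  E             0.718      0.2377       8.404
  solve Keq expr → x = -0.04062; check Q = 1213

x = -0.04062 M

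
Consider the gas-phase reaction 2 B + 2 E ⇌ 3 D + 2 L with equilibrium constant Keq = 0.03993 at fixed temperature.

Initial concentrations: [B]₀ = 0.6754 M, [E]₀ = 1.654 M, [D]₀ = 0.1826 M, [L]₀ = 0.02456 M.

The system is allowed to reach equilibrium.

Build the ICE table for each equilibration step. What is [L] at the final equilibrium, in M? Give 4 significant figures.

[L]_eq = 0.2786 M

Q₀ = 2.9428e-06 vs Keq = 0.03993 ⇒ Q<K, forward
Step 1:
                   B          E          D          L
  Initial     0.6754      1.654     0.1826    0.02456
  Change      -0.254     -0.254      0.381      0.254
  Equil       0.4214        1.4     0.5636     0.2786
  solve Keq expr → x = 0.127; check Q = 0.03993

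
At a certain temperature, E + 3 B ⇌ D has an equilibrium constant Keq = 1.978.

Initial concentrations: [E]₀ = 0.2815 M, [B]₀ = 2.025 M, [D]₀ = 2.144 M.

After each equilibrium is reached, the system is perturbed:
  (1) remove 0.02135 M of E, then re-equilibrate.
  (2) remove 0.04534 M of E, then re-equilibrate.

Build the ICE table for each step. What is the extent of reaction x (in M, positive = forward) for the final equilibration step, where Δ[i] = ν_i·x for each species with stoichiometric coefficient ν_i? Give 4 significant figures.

Q₀ = 0.9172 vs Keq = 1.978 ⇒ Q<K, forward
Step 1:
                  E         B         D
  init       0.2815     2.025     2.144
  Δ        -0.08182   -0.2455   0.08182
  eq         0.1997      1.78     2.226
  solve Keq expr → x = 0.08182; check Q = 1.978
Then remove 0.02135 M of E.
Step 2:
                  E         B         D
  init       0.1783      1.78     2.226
  Δ         0.01036   0.03108  -0.01036
  eq         0.1887     1.811     2.215
  solve Keq expr → x = -0.01036; check Q = 1.978
Then remove 0.04534 M of E.
Step 3:
                  E         B         D
  init       0.1434     1.811     2.215
  Δ          0.0233    0.0699   -0.0233
  eq         0.1667     1.881     2.192
  solve Keq expr → x = -0.0233; check Q = 1.978

x = -0.0233 M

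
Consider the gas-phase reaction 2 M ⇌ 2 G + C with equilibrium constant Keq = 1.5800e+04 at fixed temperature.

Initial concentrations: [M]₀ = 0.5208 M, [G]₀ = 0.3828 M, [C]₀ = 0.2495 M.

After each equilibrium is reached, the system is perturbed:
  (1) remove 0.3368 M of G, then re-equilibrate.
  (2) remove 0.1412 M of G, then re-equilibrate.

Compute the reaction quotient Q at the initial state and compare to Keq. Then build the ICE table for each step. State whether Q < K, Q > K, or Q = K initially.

Q₀ = 0.1348 vs Keq = 1.5800e+04 ⇒ Q<K, forward
Step 1:
                    M           G           C
  I            0.5208      0.3828      0.2495
  C           -0.5157      0.5157      0.2579
  E          0.005092      0.8985      0.5074
  solve Keq expr → x = 0.2579; check Q = 1.5800e+04
Then remove 0.3368 M of G.
Step 2:
                    M           G           C
  I          0.005092      0.5617      0.5074
  C         -0.001895    0.001895  9.4741e-04
  E          0.003197      0.5636      0.5083
  solve Keq expr → x = 9.4741e-04; check Q = 1.5800e+04
Then remove 0.1412 M of G.
Step 3:
                    M           G           C
  I          0.003197      0.4224      0.5083
  C       -7.9543e-04  7.9543e-04  3.9771e-04
  E          0.002401      0.4232      0.5087
  solve Keq expr → x = 3.9771e-04; check Q = 1.5800e+04

Q₀ = 0.1348; Q < K (proceeds forward)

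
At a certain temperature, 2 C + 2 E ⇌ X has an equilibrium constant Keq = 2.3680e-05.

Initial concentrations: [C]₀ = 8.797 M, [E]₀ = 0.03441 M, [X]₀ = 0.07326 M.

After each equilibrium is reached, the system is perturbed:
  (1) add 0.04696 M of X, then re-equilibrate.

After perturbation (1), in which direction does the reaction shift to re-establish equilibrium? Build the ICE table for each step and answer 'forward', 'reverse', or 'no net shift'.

Q₀ = 0.7995 vs Keq = 2.3680e-05 ⇒ Q>K, reverse
Step 1:
                  C         E         X
  Initial     8.797   0.03441   0.07326
  Change     0.1464    0.1464   -0.0732
  Equil       8.943    0.1808 6.1917e-05
  solve Keq expr → x = -0.0732; check Q = 2.3680e-05
Then add 0.04696 M of X.
Step 2:
                  C         E         X
  Initial     8.943    0.1808   0.04702
  Change    0.09375   0.09375  -0.04688
  Equil       9.037    0.2746 1.4579e-04
  solve Keq expr → x = -0.04688; check Q = 2.3680e-05

Direction: reverse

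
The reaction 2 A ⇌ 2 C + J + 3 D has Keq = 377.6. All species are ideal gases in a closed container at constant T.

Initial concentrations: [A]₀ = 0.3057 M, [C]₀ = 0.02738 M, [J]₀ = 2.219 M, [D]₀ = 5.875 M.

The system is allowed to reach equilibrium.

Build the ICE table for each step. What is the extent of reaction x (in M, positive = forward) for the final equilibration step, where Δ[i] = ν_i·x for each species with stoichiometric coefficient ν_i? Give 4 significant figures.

x = 0.06337 M

Q₀ = 3.61 vs Keq = 377.6 ⇒ Q<K, forward
Step 1:
                    A           C           J           D
  init         0.3057     0.02738       2.219       5.875
  Δ           -0.1267      0.1267     0.06337      0.1901
  eq            0.179      0.1541       2.282       6.065
  solve Keq expr → x = 0.06337; check Q = 377.6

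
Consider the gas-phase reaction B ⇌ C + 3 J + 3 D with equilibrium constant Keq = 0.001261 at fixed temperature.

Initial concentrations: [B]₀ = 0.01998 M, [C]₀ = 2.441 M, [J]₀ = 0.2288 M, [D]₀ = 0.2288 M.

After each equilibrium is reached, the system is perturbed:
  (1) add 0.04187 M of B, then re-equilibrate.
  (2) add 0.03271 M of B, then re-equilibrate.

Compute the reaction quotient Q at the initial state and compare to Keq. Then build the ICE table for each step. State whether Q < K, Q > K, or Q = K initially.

Q₀ = 0.01753 vs Keq = 0.001261 ⇒ Q>K, reverse
Step 1:
                   B          C          J          D
  I          0.01998      2.441     0.2288     0.2288
  C          0.02079   -0.02079   -0.06238   -0.06238
  E          0.04077       2.42     0.1664     0.1664
  solve Keq expr → x = -0.02079; check Q = 0.001261
Then add 0.04187 M of B.
Step 2:
                   B          C          J          D
  I          0.08264       2.42     0.1664     0.1664
  C        -0.006112   0.006112    0.01834    0.01834
  E          0.07653      2.426     0.1848     0.1848
  solve Keq expr → x = 0.006112; check Q = 0.001261
Then add 0.03271 M of B.
Step 3:
                   B          C          J          D
  I           0.1092      2.426     0.1848     0.1848
  C        -0.003404   0.003404    0.01021    0.01021
  E           0.1058       2.43      0.195      0.195
  solve Keq expr → x = 0.003404; check Q = 0.001261

Q₀ = 0.01753; Q > K (proceeds reverse)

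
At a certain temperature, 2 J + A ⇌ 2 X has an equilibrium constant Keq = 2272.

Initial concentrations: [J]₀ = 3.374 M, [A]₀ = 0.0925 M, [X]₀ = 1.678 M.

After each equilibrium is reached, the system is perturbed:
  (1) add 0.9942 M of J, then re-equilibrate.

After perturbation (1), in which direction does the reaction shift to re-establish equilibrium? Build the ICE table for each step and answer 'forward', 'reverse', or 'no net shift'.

Q₀ = 2.674 vs Keq = 2272 ⇒ Q<K, forward
Step 1:
                  J         A         X
  Initial     3.374    0.0925     1.678
  Change    -0.1847  -0.09235    0.1847
  Equil       3.189 1.5014e-04     1.863
  solve Keq expr → x = 0.09235; check Q = 2272
Then add 0.9942 M of J.
Step 2:
                  J         A         X
  Initial     4.184 1.5014e-04     1.863
  Change  -1.2573e-04 -6.2863e-05 1.2573e-04
  Equil       4.183 8.7274e-05     1.863
  solve Keq expr → x = 6.2863e-05; check Q = 2272

Direction: forward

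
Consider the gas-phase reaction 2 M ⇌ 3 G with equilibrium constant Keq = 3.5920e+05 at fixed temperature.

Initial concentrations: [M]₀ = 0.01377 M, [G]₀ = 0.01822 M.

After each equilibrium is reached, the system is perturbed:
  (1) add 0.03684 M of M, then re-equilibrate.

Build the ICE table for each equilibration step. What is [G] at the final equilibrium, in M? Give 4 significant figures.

[G]_eq = 0.09406 M

Q₀ = 0.0319 vs Keq = 3.5920e+05 ⇒ Q<K, forward
Step 1:
                    M           G
  I           0.01377     0.01822
  C          -0.01376     0.02064
  E        1.2780e-05     0.03886
  solve Keq expr → x = 0.006879; check Q = 3.5920e+05
Then add 0.03684 M of M.
Step 2:
                    M           G
  I           0.03685     0.03886
  C           -0.0368     0.05521
  E        4.8135e-05     0.09406
  solve Keq expr → x = 0.0184; check Q = 3.5920e+05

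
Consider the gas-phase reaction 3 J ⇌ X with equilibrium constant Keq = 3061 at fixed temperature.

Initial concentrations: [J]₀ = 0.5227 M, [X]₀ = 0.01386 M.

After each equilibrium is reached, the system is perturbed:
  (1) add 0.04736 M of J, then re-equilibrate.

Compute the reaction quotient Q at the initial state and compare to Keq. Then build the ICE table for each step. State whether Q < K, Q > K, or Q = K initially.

Q₀ = 0.09705; Q < K (proceeds forward)

Q₀ = 0.09705 vs Keq = 3061 ⇒ Q<K, forward
Step 1:
                  J         X
  init       0.5227   0.01386
  Δ         -0.4842    0.1614
  eq        0.03854    0.1752
  solve Keq expr → x = 0.1614; check Q = 3061
Then add 0.04736 M of J.
Step 2:
                  J         X
  init       0.0859    0.1752
  Δ        -0.04626   0.01542
  eq        0.03964    0.1907
  solve Keq expr → x = 0.01542; check Q = 3061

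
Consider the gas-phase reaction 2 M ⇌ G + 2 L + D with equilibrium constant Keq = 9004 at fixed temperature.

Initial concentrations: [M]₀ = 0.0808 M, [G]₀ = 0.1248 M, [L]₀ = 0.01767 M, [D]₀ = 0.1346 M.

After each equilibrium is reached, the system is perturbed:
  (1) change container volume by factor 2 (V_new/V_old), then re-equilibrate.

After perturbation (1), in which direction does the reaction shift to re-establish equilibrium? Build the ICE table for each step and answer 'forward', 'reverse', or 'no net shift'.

Direction: forward

Q₀ = 8.0336e-04 vs Keq = 9004 ⇒ Q<K, forward
Step 1:
                  M         G         L         D
  Initial    0.0808    0.1248   0.01767    0.1346
  Change   -0.08062   0.04031   0.08062   0.04031
  Equil   1.7604e-04    0.1651   0.09829    0.1749
  solve Keq expr → x = 0.04031; check Q = 9004
Then change container volume by factor 2 (V_new/V_old).
Step 2:
                  M         G         L         D
  Initial 8.8019e-05   0.08256   0.04915   0.08746
  Change  -4.3959e-05 2.1979e-05 4.3959e-05 2.1979e-05
  Equil   4.4060e-05   0.08258   0.04919   0.08748
  solve Keq expr → x = 2.1979e-05; check Q = 9004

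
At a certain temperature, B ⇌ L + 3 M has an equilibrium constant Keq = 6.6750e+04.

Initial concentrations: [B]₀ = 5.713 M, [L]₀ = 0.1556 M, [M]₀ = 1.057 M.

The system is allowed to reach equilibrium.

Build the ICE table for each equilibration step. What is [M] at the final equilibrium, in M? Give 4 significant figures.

Q₀ = 0.03216 vs Keq = 6.6750e+04 ⇒ Q<K, forward
Step 1:
                  B         L         M
  init        5.713    0.1556     1.057
  Δ          -5.311     5.311     15.93
  eq         0.4017     5.467     16.99
  solve Keq expr → x = 5.311; check Q = 6.6750e+04

[M]_eq = 16.99 M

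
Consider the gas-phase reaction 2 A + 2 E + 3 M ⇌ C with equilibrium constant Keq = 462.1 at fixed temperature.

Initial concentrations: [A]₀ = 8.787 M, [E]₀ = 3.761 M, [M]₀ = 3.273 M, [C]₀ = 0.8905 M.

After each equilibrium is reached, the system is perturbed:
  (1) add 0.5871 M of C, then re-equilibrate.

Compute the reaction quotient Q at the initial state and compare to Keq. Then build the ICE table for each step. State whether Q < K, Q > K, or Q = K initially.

Q₀ = 2.3255e-05; Q < K (proceeds forward)

Q₀ = 2.3255e-05 vs Keq = 462.1 ⇒ Q<K, forward
Step 1:
                    A           E           M           C
  init          8.787       3.761       3.273      0.8905
  Δ             -2.16       -2.16      -3.239        1.08
  eq            6.627       1.601     0.03358        1.97
  solve Keq expr → x = 1.08; check Q = 462.1
Then add 0.5871 M of C.
Step 2:
                    A           E           M           C
  init          6.627       1.601     0.03358       2.557
  Δ          0.002005    0.002005    0.003007   -0.001002
  eq            6.629       1.603     0.03658       2.556
  solve Keq expr → x = -0.001002; check Q = 462.1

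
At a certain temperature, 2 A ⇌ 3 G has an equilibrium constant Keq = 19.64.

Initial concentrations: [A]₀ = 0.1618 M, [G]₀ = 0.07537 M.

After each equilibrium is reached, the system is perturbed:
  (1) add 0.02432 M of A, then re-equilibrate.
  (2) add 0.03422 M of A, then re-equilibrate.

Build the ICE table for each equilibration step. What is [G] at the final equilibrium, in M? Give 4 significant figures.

[G]_eq = 0.3391 M

Q₀ = 0.01635 vs Keq = 19.64 ⇒ Q<K, forward
Step 1:
                  A         G
  I          0.1618   0.07537
  C         -0.1301    0.1951
  E         0.03174    0.2705
  solve Keq expr → x = 0.06503; check Q = 19.64
Then add 0.02432 M of A.
Step 2:
                  A         G
  I         0.05606    0.2705
  C        -0.01914    0.0287
  E         0.03692    0.2992
  solve Keq expr → x = 0.009568; check Q = 19.64
Then add 0.03422 M of A.
Step 3:
                  A         G
  I         0.07114    0.2992
  C        -0.02659   0.03989
  E         0.04455    0.3391
  solve Keq expr → x = 0.0133; check Q = 19.64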